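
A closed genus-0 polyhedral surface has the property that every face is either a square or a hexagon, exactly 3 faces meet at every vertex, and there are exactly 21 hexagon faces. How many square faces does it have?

Let x be the number of squares; then F = 21 + x.
Edge–face incidences: 2E = 6·21 + 4·x = 126 + 4x.
Every vertex has degree 3, so 3V = 2E.
Euler: V − E + F = 2 ⇒ (2E)/3 − E + (21 + x) = 2.
Multiply by 6: 2·(2E) − 3·(2E) + 6·(21 + x) = 12, i.e. 126 + 6x − (126 + 4x) = 12.
Collecting terms: 2x = 12, so x = 6.
Then 2E = 126 + 4·6 = 150, so E = 75, V = 2E/3 = 50, F = 21 + 6 = 27.

6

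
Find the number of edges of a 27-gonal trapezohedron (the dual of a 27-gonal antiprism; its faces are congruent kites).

The n-trapezohedron (dual of the n-antiprism) has V = 2·27 + 2 = 56, E = 4·27 = 108, F = 2·27 = 54.

108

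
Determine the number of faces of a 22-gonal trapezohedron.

44

The n-trapezohedron (dual of the n-antiprism) has V = 2·22 + 2 = 46, E = 4·22 = 88, F = 2·22 = 44.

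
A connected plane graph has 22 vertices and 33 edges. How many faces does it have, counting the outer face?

13

Euler's formula for a connected plane graph: V − E + F = 2, so F = 2 − 22 + 33 = 13.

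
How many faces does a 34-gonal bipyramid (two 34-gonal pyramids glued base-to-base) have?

68

A bipyramid over an n-gon has 2n triangular faces and n + 2 vertices: V = 34 + 2 = 36, E = 3·34 = 102, F = 2·34 = 68.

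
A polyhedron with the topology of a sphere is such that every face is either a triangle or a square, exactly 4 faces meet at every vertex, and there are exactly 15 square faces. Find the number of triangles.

8

Let x be the number of triangles; then F = 15 + x.
Edge–face incidences: 2E = 4·15 + 3·x = 60 + 3x.
Every vertex has degree 4, so 4V = 2E.
Euler: V − E + F = 2 ⇒ (2E)/4 − E + (15 + x) = 2.
Multiply by 8: 2·(2E) − 4·(2E) + 8·(15 + x) = 16, i.e. 120 + 8x − 2·(60 + 3x) = 16.
Collecting terms: 2x = 16, so x = 8.
Then 2E = 60 + 3·8 = 84, so E = 42, V = 2E/4 = 21, F = 15 + 8 = 23.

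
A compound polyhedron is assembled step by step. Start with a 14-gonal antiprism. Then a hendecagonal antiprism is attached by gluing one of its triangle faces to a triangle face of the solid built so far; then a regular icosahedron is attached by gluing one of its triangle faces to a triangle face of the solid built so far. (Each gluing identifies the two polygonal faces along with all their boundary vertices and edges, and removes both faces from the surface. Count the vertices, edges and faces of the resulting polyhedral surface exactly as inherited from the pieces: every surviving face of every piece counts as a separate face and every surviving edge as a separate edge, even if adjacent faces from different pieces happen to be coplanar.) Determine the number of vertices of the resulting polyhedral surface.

56

A 14-gonal antiprism: V=28, E=56, F=30.
Attach a hendecagonal antiprism (V=22, E=44, F=24) along a 3-gon: merge 3 vertices and 3 edges, delete both glued faces → V=47, E=97, F=52.
Attach a regular icosahedron (V=12, E=30, F=20) along a 3-gon: merge 3 vertices and 3 edges, delete both glued faces → V=56, E=124, F=70.
Check: V − E + F = 56 − 124 + 70 = 2.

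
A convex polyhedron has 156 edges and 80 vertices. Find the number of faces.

78

Here V − E + F = 2.
F = 2 − V + E = 2 − 80 + 156 = 78.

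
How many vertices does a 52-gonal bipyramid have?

A bipyramid over an n-gon has 2n triangular faces and n + 2 vertices: V = 52 + 2 = 54, E = 3·52 = 156, F = 2·52 = 104.

54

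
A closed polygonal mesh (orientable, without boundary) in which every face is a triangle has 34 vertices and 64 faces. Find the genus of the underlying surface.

Every face is a triangle, so 2E = 3·64 = 192, giving E = 96.
χ = V − E + F = 34 − 96 + 64 = 2.
For a closed orientable surface χ = 2 − 2g, so g = (2 − (2))/2 = 0.

0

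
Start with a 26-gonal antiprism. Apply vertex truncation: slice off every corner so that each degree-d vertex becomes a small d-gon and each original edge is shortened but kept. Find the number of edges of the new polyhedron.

312

The base solid has V = 52, E = 104, F = 54.
Truncation replaces each original edge-end by a new vertex, so V′ = 2E = 208.
Each original edge survives, and each old vertex of degree d contributes d new edges; summing degrees gives Σd = 2E, so E′ = E + 2E = 3E = 312.
Each original face survives and each original vertex becomes one new face: F′ = F + V = 106.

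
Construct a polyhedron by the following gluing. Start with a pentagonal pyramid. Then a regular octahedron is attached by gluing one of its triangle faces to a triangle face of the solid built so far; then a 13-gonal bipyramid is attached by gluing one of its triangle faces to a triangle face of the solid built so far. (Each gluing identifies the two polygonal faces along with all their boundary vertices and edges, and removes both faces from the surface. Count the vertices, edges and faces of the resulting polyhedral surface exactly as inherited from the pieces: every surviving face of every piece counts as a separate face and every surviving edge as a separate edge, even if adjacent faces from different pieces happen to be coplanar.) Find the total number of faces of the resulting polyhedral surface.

A pentagonal pyramid: V=6, E=10, F=6.
Attach a regular octahedron (V=6, E=12, F=8) along a 3-gon: merge 3 vertices and 3 edges, delete both glued faces → V=9, E=19, F=12.
Attach a 13-gonal bipyramid (V=15, E=39, F=26) along a 3-gon: merge 3 vertices and 3 edges, delete both glued faces → V=21, E=55, F=36.
Check: V − E + F = 21 − 55 + 36 = 2.

36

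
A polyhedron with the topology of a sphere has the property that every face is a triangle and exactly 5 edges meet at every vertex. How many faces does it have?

20

Each face has 3 edges and each edge borders two faces, so 2E = 3F.
Each vertex has degree 5, so 5V = 2E and hence V = 3F/5.
Euler: V − E + F = 2 ⇒ (3F/5) − (3F/2) + F = 2.
Multiply by 10: (6 − 15 + 10)F = 20, i.e. 1F = 20.
So F = 20, E = 3·20/2 = 30, V = 3·20/5 = 12.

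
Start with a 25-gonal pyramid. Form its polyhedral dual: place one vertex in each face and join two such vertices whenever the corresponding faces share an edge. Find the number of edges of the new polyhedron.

The base solid has V = 26, E = 50, F = 26.
The dual swaps V and F and preserves E: V′ = F = 26, E′ = E = 50, F′ = V = 26.

50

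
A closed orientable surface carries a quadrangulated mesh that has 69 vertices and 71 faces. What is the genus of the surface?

2

Every face is a square, so 2E = 4·71 = 284, giving E = 142.
χ = V − E + F = 69 − 142 + 71 = -2.
For a closed orientable surface χ = 2 − 2g, so g = (2 − (-2))/2 = 2.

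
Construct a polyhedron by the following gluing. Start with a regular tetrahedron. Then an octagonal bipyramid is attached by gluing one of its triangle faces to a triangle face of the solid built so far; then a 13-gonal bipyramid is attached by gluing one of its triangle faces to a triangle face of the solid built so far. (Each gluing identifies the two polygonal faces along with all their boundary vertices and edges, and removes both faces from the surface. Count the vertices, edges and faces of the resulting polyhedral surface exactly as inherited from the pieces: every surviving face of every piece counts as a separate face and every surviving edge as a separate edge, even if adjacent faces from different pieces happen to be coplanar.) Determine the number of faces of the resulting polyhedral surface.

42

A regular tetrahedron: V=4, E=6, F=4.
Attach an octagonal bipyramid (V=10, E=24, F=16) along a 3-gon: merge 3 vertices and 3 edges, delete both glued faces → V=11, E=27, F=18.
Attach a 13-gonal bipyramid (V=15, E=39, F=26) along a 3-gon: merge 3 vertices and 3 edges, delete both glued faces → V=23, E=63, F=42.
Check: V − E + F = 23 − 63 + 42 = 2.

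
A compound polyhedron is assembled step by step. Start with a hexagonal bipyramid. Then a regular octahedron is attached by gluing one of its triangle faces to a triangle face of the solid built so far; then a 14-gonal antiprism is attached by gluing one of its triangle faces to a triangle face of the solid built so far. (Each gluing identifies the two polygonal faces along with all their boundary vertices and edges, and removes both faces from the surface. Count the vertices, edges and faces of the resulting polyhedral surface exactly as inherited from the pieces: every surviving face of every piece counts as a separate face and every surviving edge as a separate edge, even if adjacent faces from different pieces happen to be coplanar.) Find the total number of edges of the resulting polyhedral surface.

A hexagonal bipyramid: V=8, E=18, F=12.
Attach a regular octahedron (V=6, E=12, F=8) along a 3-gon: merge 3 vertices and 3 edges, delete both glued faces → V=11, E=27, F=18.
Attach a 14-gonal antiprism (V=28, E=56, F=30) along a 3-gon: merge 3 vertices and 3 edges, delete both glued faces → V=36, E=80, F=46.
Check: V − E + F = 36 − 80 + 46 = 2.

80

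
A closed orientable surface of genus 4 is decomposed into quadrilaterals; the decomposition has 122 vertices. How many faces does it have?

χ = 2 − 2·4 = -6, and every face is a square so 4F = 2E.
V − E + F = -6 with E = 4F/2 gives 122 − (4/2 − 1)·F = -6, so F = 128 and E = 256.

128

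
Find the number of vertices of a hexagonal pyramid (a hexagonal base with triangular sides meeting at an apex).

7

A pyramid on an n-gon base has one n-gon and n triangles: V = 6 + 1 = 7, E = 2·6 = 12, F = 6 + 1 = 7.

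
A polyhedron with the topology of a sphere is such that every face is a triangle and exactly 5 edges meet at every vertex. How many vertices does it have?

Each face has 3 edges and each edge borders two faces, so 2E = 3F.
Each vertex has degree 5, so 5V = 2E and hence V = 3F/5.
Euler: V − E + F = 2 ⇒ (3F/5) − (3F/2) + F = 2.
Multiply by 10: (6 − 15 + 10)F = 20, i.e. 1F = 20.
So F = 20, E = 3·20/2 = 30, V = 3·20/5 = 12.

12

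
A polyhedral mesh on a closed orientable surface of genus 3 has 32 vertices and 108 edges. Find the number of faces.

72

For a closed orientable surface of genus 3, χ = 2 − 2·3 = -4.
F = -4 − V + E = -4 − 32 + 108 = 72.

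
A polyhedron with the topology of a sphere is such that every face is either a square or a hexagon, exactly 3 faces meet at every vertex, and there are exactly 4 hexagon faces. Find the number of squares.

Let x be the number of squares; then F = 4 + x.
Edge–face incidences: 2E = 6·4 + 4·x = 24 + 4x.
Every vertex has degree 3, so 3V = 2E.
Euler: V − E + F = 2 ⇒ (2E)/3 − E + (4 + x) = 2.
Multiply by 6: 2·(2E) − 3·(2E) + 6·(4 + x) = 12, i.e. 24 + 6x − (24 + 4x) = 12.
Collecting terms: 2x = 12, so x = 6.
Then 2E = 24 + 4·6 = 48, so E = 24, V = 2E/3 = 16, F = 4 + 6 = 10.

6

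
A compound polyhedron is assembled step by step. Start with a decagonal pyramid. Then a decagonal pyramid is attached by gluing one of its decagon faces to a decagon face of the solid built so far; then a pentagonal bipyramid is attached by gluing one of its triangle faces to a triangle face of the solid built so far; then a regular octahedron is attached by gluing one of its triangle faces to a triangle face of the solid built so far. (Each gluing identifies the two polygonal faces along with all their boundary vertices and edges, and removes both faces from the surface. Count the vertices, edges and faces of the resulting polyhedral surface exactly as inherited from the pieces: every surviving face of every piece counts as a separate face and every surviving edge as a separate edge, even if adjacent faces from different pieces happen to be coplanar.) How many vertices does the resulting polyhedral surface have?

A decagonal pyramid: V=11, E=20, F=11.
Attach a decagonal pyramid (V=11, E=20, F=11) along a 10-gon: merge 10 vertices and 10 edges, delete both glued faces → V=12, E=30, F=20.
Attach a pentagonal bipyramid (V=7, E=15, F=10) along a 3-gon: merge 3 vertices and 3 edges, delete both glued faces → V=16, E=42, F=28.
Attach a regular octahedron (V=6, E=12, F=8) along a 3-gon: merge 3 vertices and 3 edges, delete both glued faces → V=19, E=51, F=34.
Check: V − E + F = 19 − 51 + 34 = 2.

19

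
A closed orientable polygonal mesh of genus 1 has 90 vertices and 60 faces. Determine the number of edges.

For a closed orientable surface of genus 1, χ = 2 − 2·1 = 0.
E = V + F − (0) = 90 + 60 − (0) = 150.

150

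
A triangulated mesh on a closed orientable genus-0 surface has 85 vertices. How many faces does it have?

χ = 2 − 2·0 = 2, and every face is a triangle so 3F = 2E.
V − E + F = 2 with E = 3F/2 gives 85 − (3/2 − 1)·F = 2, so F = 166 and E = 249.

166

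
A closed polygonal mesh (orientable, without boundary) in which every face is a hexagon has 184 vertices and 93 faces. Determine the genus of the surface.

Every face is a hexagon, so 2E = 6·93 = 558, giving E = 279.
χ = V − E + F = 184 − 279 + 93 = -2.
For a closed orientable surface χ = 2 − 2g, so g = (2 − (-2))/2 = 2.

2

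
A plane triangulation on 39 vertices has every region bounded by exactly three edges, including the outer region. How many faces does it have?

74

In a plane triangulation 3F = 2E and V − E + F = 2, so F = 2V − 4 = 2·39 − 4 = 74.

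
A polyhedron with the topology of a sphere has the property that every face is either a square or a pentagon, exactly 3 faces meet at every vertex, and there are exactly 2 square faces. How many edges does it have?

24

Let x be the number of pentagons; then F = 2 + x.
Edge–face incidences: 2E = 4·2 + 5·x = 8 + 5x.
Every vertex has degree 3, so 3V = 2E.
Euler: V − E + F = 2 ⇒ (2E)/3 − E + (2 + x) = 2.
Multiply by 6: 2·(2E) − 3·(2E) + 6·(2 + x) = 12, i.e. 12 + 6x − (8 + 5x) = 12.
Collecting terms: x + 4 = 12, so x = 8.
Then 2E = 8 + 5·8 = 48, so E = 24, V = 2E/3 = 16, F = 2 + 8 = 10.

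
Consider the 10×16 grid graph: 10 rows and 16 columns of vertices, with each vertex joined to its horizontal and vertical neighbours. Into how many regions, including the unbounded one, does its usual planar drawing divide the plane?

136

The grid has V = 10·16 = 160 vertices and E = 10·15 + 16·9 = 294 edges.
F = 2 − V + E = 2 − 160 + 294 = 136.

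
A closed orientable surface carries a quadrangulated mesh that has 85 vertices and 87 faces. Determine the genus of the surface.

2

Every face is a square, so 2E = 4·87 = 348, giving E = 174.
χ = V − E + F = 85 − 174 + 87 = -2.
For a closed orientable surface χ = 2 − 2g, so g = (2 − (-2))/2 = 2.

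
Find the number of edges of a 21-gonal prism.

63

A prism on an n-gon has two n-gon bases and n rectangular sides: V = 2·21 = 42, E = 3·21 = 63, F = 21 + 2 = 23.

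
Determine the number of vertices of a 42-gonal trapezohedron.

86

The n-trapezohedron (dual of the n-antiprism) has V = 2·42 + 2 = 86, E = 4·42 = 168, F = 2·42 = 84.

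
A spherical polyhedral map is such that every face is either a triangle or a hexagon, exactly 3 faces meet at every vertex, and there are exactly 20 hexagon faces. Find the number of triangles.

Let x be the number of triangles; then F = 20 + x.
Edge–face incidences: 2E = 6·20 + 3·x = 120 + 3x.
Every vertex has degree 3, so 3V = 2E.
Euler: V − E + F = 2 ⇒ (2E)/3 − E + (20 + x) = 2.
Multiply by 6: 2·(2E) − 3·(2E) + 6·(20 + x) = 12, i.e. 120 + 6x − (120 + 3x) = 12.
Collecting terms: 3x = 12, so x = 4.
Then 2E = 120 + 3·4 = 132, so E = 66, V = 2E/3 = 44, F = 20 + 4 = 24.

4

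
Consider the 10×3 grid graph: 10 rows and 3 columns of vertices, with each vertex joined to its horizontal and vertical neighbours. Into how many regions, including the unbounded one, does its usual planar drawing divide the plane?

The grid has V = 10·3 = 30 vertices and E = 10·2 + 3·9 = 47 edges.
F = 2 − V + E = 2 − 30 + 47 = 19.

19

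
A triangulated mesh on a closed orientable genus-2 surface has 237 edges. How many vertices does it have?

χ = 2 − 2·2 = -2, and every face is a triangle so 3F = 2E.
F = 2E/3 = 158. Then V = -2 + E − F = -2 + 237 − 158 = 77.

77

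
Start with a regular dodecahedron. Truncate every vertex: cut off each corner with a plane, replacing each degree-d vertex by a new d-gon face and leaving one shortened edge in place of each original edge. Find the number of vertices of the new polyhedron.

The base solid has V = 20, E = 30, F = 12.
Truncation replaces each original edge-end by a new vertex, so V′ = 2E = 60.
Each original edge survives, and each old vertex of degree d contributes d new edges; summing degrees gives Σd = 2E, so E′ = E + 2E = 3E = 90.
Each original face survives and each original vertex becomes one new face: F′ = F + V = 32.

60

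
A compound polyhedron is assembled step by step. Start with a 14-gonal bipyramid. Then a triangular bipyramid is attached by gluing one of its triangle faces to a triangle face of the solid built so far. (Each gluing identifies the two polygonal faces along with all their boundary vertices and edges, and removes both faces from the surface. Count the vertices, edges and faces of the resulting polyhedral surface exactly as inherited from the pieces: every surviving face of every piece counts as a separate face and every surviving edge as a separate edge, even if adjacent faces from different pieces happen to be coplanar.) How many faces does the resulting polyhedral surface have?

A 14-gonal bipyramid: V=16, E=42, F=28.
Attach a triangular bipyramid (V=5, E=9, F=6) along a 3-gon: merge 3 vertices and 3 edges, delete both glued faces → V=18, E=48, F=32.
Check: V − E + F = 18 − 48 + 32 = 2.

32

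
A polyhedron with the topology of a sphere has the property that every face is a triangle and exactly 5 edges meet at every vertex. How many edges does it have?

Each face has 3 edges and each edge borders two faces, so 2E = 3F.
Each vertex has degree 5, so 5V = 2E and hence V = 3F/5.
Euler: V − E + F = 2 ⇒ (3F/5) − (3F/2) + F = 2.
Multiply by 10: (6 − 15 + 10)F = 20, i.e. 1F = 20.
So F = 20, E = 3·20/2 = 30, V = 3·20/5 = 12.

30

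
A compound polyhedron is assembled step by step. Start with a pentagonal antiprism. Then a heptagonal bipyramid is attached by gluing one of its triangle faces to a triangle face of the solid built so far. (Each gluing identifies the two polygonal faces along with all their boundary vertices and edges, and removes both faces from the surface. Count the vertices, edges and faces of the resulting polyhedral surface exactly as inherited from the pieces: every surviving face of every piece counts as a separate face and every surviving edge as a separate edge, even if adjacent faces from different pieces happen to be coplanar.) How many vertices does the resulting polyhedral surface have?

A pentagonal antiprism: V=10, E=20, F=12.
Attach a heptagonal bipyramid (V=9, E=21, F=14) along a 3-gon: merge 3 vertices and 3 edges, delete both glued faces → V=16, E=38, F=24.
Check: V − E + F = 16 − 38 + 24 = 2.

16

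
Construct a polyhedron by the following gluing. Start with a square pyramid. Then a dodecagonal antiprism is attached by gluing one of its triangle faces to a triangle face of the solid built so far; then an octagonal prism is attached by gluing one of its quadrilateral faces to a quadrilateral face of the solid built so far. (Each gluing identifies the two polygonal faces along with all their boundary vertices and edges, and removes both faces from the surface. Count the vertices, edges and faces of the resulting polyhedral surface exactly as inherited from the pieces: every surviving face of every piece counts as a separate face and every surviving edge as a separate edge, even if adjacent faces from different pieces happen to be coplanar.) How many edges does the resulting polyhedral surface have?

73

A square pyramid: V=5, E=8, F=5.
Attach a dodecagonal antiprism (V=24, E=48, F=26) along a 3-gon: merge 3 vertices and 3 edges, delete both glued faces → V=26, E=53, F=29.
Attach an octagonal prism (V=16, E=24, F=10) along a 4-gon: merge 4 vertices and 4 edges, delete both glued faces → V=38, E=73, F=37.
Check: V − E + F = 38 − 73 + 37 = 2.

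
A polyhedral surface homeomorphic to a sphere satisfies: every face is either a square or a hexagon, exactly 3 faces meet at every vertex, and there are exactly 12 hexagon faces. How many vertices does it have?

32

Let x be the number of squares; then F = 12 + x.
Edge–face incidences: 2E = 6·12 + 4·x = 72 + 4x.
Every vertex has degree 3, so 3V = 2E.
Euler: V − E + F = 2 ⇒ (2E)/3 − E + (12 + x) = 2.
Multiply by 6: 2·(2E) − 3·(2E) + 6·(12 + x) = 12, i.e. 72 + 6x − (72 + 4x) = 12.
Collecting terms: 2x = 12, so x = 6.
Then 2E = 72 + 4·6 = 96, so E = 48, V = 2E/3 = 32, F = 12 + 6 = 18.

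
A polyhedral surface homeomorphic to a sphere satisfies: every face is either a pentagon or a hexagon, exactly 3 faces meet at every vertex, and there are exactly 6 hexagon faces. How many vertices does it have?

Let x be the number of pentagons; then F = 6 + x.
Edge–face incidences: 2E = 6·6 + 5·x = 36 + 5x.
Every vertex has degree 3, so 3V = 2E.
Euler: V − E + F = 2 ⇒ (2E)/3 − E + (6 + x) = 2.
Multiply by 6: 2·(2E) − 3·(2E) + 6·(6 + x) = 12, i.e. 36 + 6x − (36 + 5x) = 12.
Collecting terms: x = 12.
Then 2E = 36 + 5·12 = 96, so E = 48, V = 2E/3 = 32, F = 6 + 12 = 18.

32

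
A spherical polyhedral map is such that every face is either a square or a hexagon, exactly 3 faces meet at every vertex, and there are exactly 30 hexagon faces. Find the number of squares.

6

Let x be the number of squares; then F = 30 + x.
Edge–face incidences: 2E = 6·30 + 4·x = 180 + 4x.
Every vertex has degree 3, so 3V = 2E.
Euler: V − E + F = 2 ⇒ (2E)/3 − E + (30 + x) = 2.
Multiply by 6: 2·(2E) − 3·(2E) + 6·(30 + x) = 12, i.e. 180 + 6x − (180 + 4x) = 12.
Collecting terms: 2x = 12, so x = 6.
Then 2E = 180 + 4·6 = 204, so E = 102, V = 2E/3 = 68, F = 30 + 6 = 36.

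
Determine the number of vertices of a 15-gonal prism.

30

A prism on an n-gon has two n-gon bases and n rectangular sides: V = 2·15 = 30, E = 3·15 = 45, F = 15 + 2 = 17.
Check: V − E + F = 30 − 45 + 17 = 2.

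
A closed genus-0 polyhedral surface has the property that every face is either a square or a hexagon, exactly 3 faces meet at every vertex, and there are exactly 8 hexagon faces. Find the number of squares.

Let x be the number of squares; then F = 8 + x.
Edge–face incidences: 2E = 6·8 + 4·x = 48 + 4x.
Every vertex has degree 3, so 3V = 2E.
Euler: V − E + F = 2 ⇒ (2E)/3 − E + (8 + x) = 2.
Multiply by 6: 2·(2E) − 3·(2E) + 6·(8 + x) = 12, i.e. 48 + 6x − (48 + 4x) = 12.
Collecting terms: 2x = 12, so x = 6.
Then 2E = 48 + 4·6 = 72, so E = 36, V = 2E/3 = 24, F = 8 + 6 = 14.

6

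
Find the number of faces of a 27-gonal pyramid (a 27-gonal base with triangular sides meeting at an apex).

28

A pyramid on an n-gon base has one n-gon and n triangles: V = 27 + 1 = 28, E = 2·27 = 54, F = 27 + 1 = 28.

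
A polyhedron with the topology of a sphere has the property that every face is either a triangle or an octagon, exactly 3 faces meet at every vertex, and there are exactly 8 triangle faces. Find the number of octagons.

Let x be the number of octagons; then F = 8 + x.
Edge–face incidences: 2E = 3·8 + 8·x = 24 + 8x.
Every vertex has degree 3, so 3V = 2E.
Euler: V − E + F = 2 ⇒ (2E)/3 − E + (8 + x) = 2.
Multiply by 6: 2·(2E) − 3·(2E) + 6·(8 + x) = 12, i.e. 48 + 6x − (24 + 8x) = 12.
Collecting terms: −2x + 24 = 12, so −2x = −12, so x = 6.
Then 2E = 24 + 8·6 = 72, so E = 36, V = 2E/3 = 24, F = 8 + 6 = 14.

6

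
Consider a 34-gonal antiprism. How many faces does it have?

An antiprism on an n-gon has two n-gon caps and 2n triangles: V = 2·34 = 68, E = 4·34 = 136, F = 2·34 + 2 = 70.

70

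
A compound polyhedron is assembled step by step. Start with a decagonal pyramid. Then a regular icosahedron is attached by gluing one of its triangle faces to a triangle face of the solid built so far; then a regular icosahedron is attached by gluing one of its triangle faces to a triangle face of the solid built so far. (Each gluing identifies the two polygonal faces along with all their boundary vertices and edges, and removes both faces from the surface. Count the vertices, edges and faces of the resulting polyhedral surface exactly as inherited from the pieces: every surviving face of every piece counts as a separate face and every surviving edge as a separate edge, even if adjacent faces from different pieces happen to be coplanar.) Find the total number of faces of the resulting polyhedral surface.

A decagonal pyramid: V=11, E=20, F=11.
Attach a regular icosahedron (V=12, E=30, F=20) along a 3-gon: merge 3 vertices and 3 edges, delete both glued faces → V=20, E=47, F=29.
Attach a regular icosahedron (V=12, E=30, F=20) along a 3-gon: merge 3 vertices and 3 edges, delete both glued faces → V=29, E=74, F=47.
Check: V − E + F = 29 − 74 + 47 = 2.

47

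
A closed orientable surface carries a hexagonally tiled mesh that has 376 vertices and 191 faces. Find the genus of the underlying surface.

4

Every face is a hexagon, so 2E = 6·191 = 1146, giving E = 573.
χ = V − E + F = 376 − 573 + 191 = -6.
For a closed orientable surface χ = 2 − 2g, so g = (2 − (-6))/2 = 4.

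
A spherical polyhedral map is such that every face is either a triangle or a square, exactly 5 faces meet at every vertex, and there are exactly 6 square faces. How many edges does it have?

60

Let x be the number of triangles; then F = 6 + x.
Edge–face incidences: 2E = 4·6 + 3·x = 24 + 3x.
Every vertex has degree 5, so 5V = 2E.
Euler: V − E + F = 2 ⇒ (2E)/5 − E + (6 + x) = 2.
Multiply by 10: 2·(2E) − 5·(2E) + 10·(6 + x) = 20, i.e. 60 + 10x − 3·(24 + 3x) = 20.
Collecting terms: x − 12 = 20, so x = 32.
Then 2E = 24 + 3·32 = 120, so E = 60, V = 2E/5 = 24, F = 6 + 32 = 38.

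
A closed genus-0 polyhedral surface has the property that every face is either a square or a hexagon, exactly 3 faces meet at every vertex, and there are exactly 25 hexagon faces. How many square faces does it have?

6

Let x be the number of squares; then F = 25 + x.
Edge–face incidences: 2E = 6·25 + 4·x = 150 + 4x.
Every vertex has degree 3, so 3V = 2E.
Euler: V − E + F = 2 ⇒ (2E)/3 − E + (25 + x) = 2.
Multiply by 6: 2·(2E) − 3·(2E) + 6·(25 + x) = 12, i.e. 150 + 6x − (150 + 4x) = 12.
Collecting terms: 2x = 12, so x = 6.
Then 2E = 150 + 4·6 = 174, so E = 87, V = 2E/3 = 58, F = 25 + 6 = 31.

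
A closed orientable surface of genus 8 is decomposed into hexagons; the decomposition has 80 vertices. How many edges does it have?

141

χ = 2 − 2·8 = -14, and every face is a hexagon so 6F = 2E.
V − E + F = -14 with E = 6F/2 gives 80 − (6/2 − 1)·F = -14, so F = 47 and E = 141.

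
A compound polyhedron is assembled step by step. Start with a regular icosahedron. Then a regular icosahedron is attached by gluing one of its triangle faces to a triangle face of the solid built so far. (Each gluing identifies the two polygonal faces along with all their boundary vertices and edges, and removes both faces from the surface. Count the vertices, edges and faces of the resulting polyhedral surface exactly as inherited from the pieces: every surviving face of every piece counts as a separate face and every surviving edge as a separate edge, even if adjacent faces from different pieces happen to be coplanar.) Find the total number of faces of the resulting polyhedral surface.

38

A regular icosahedron: V=12, E=30, F=20.
Attach a regular icosahedron (V=12, E=30, F=20) along a 3-gon: merge 3 vertices and 3 edges, delete both glued faces → V=21, E=57, F=38.
Check: V − E + F = 21 − 57 + 38 = 2.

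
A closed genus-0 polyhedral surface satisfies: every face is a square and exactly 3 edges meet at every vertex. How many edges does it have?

12

Each face has 4 edges and each edge borders two faces, so 2E = 4F.
Each vertex has degree 3, so 3V = 2E and hence V = 4F/3.
Euler: V − E + F = 2 ⇒ (4F/3) − (4F/2) + F = 2.
Multiply by 6: (8 − 12 + 6)F = 12, i.e. 2F = 12.
So F = 6, E = 4·6/2 = 12, V = 4·6/3 = 8.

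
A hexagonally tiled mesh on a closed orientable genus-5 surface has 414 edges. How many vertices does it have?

268

χ = 2 − 2·5 = -8, and every face is a hexagon so 6F = 2E.
F = 2E/6 = 138. Then V = -8 + E − F = -8 + 414 − 138 = 268.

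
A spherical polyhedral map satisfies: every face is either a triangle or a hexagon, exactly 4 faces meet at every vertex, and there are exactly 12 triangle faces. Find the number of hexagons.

2

Let x be the number of hexagons; then F = 12 + x.
Edge–face incidences: 2E = 3·12 + 6·x = 36 + 6x.
Every vertex has degree 4, so 4V = 2E.
Euler: V − E + F = 2 ⇒ (2E)/4 − E + (12 + x) = 2.
Multiply by 8: 2·(2E) − 4·(2E) + 8·(12 + x) = 16, i.e. 96 + 8x − 2·(36 + 6x) = 16.
Collecting terms: −4x + 24 = 16, so −4x = −8, so x = 2.
Then 2E = 36 + 6·2 = 48, so E = 24, V = 2E/4 = 12, F = 12 + 2 = 14.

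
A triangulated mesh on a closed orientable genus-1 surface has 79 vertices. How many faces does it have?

χ = 2 − 2·1 = 0, and every face is a triangle so 3F = 2E.
V − E + F = 0 with E = 3F/2 gives 79 − (3/2 − 1)·F = 0, so F = 158 and E = 237.

158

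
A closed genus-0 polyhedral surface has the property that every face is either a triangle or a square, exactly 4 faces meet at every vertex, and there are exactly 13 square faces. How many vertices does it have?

19

Let x be the number of triangles; then F = 13 + x.
Edge–face incidences: 2E = 4·13 + 3·x = 52 + 3x.
Every vertex has degree 4, so 4V = 2E.
Euler: V − E + F = 2 ⇒ (2E)/4 − E + (13 + x) = 2.
Multiply by 8: 2·(2E) − 4·(2E) + 8·(13 + x) = 16, i.e. 104 + 8x − 2·(52 + 3x) = 16.
Collecting terms: 2x = 16, so x = 8.
Then 2E = 52 + 3·8 = 76, so E = 38, V = 2E/4 = 19, F = 13 + 8 = 21.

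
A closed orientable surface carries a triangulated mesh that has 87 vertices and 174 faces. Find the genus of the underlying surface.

1

Every face is a triangle, so 2E = 3·174 = 522, giving E = 261.
χ = V − E + F = 87 − 261 + 174 = 0.
For a closed orientable surface χ = 2 − 2g, so g = (2 − (0))/2 = 1.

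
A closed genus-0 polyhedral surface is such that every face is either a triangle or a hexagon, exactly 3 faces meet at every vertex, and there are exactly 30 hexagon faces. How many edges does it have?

Let x be the number of triangles; then F = 30 + x.
Edge–face incidences: 2E = 6·30 + 3·x = 180 + 3x.
Every vertex has degree 3, so 3V = 2E.
Euler: V − E + F = 2 ⇒ (2E)/3 − E + (30 + x) = 2.
Multiply by 6: 2·(2E) − 3·(2E) + 6·(30 + x) = 12, i.e. 180 + 6x − (180 + 3x) = 12.
Collecting terms: 3x = 12, so x = 4.
Then 2E = 180 + 3·4 = 192, so E = 96, V = 2E/3 = 64, F = 30 + 4 = 34.

96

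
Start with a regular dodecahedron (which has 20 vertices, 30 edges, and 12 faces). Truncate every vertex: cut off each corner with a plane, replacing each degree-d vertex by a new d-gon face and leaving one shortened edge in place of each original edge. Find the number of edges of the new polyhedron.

Truncation replaces each original edge-end by a new vertex, so V′ = 2E = 60.
Each original edge survives, and each old vertex of degree d contributes d new edges; summing degrees gives Σd = 2E, so E′ = E + 2E = 3E = 90.
Each original face survives and each original vertex becomes one new face: F′ = F + V = 32.

90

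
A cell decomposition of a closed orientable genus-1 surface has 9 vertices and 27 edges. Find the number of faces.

For a closed orientable surface of genus 1, χ = 2 − 2·1 = 0.
F = 0 − V + E = 0 − 9 + 27 = 18.

18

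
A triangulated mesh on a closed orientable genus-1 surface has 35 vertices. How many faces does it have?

χ = 2 − 2·1 = 0, and every face is a triangle so 3F = 2E.
V − E + F = 0 with E = 3F/2 gives 35 − (3/2 − 1)·F = 0, so F = 70 and E = 105.

70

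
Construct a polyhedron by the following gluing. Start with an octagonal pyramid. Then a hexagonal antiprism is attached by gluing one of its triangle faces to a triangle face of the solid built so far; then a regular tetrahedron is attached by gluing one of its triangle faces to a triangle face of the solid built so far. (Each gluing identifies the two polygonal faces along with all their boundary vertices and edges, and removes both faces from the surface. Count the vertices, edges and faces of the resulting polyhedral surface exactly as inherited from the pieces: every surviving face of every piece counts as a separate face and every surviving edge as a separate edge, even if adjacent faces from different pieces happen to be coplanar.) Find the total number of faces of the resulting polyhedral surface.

23

An octagonal pyramid: V=9, E=16, F=9.
Attach a hexagonal antiprism (V=12, E=24, F=14) along a 3-gon: merge 3 vertices and 3 edges, delete both glued faces → V=18, E=37, F=21.
Attach a regular tetrahedron (V=4, E=6, F=4) along a 3-gon: merge 3 vertices and 3 edges, delete both glued faces → V=19, E=40, F=23.
Check: V − E + F = 19 − 40 + 23 = 2.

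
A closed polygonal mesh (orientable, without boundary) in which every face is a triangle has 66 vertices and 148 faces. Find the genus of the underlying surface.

5

Every face is a triangle, so 2E = 3·148 = 444, giving E = 222.
χ = V − E + F = 66 − 222 + 148 = -8.
For a closed orientable surface χ = 2 − 2g, so g = (2 − (-8))/2 = 5.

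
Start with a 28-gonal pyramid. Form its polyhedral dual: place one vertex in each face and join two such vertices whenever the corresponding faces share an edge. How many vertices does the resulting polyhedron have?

29

The base solid has V = 29, E = 56, F = 29.
The dual swaps V and F and preserves E: V′ = F = 29, E′ = E = 56, F′ = V = 29.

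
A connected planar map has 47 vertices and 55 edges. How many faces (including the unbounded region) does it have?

10

Euler's formula for a connected plane graph: V − E + F = 2, so F = 2 − 47 + 55 = 10.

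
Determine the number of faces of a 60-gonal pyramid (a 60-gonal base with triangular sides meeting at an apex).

A pyramid on an n-gon base has one n-gon and n triangles: V = 60 + 1 = 61, E = 2·60 = 120, F = 60 + 1 = 61.

61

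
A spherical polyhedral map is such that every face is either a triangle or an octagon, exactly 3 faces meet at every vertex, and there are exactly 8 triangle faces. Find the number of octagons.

Let x be the number of octagons; then F = 8 + x.
Edge–face incidences: 2E = 3·8 + 8·x = 24 + 8x.
Every vertex has degree 3, so 3V = 2E.
Euler: V − E + F = 2 ⇒ (2E)/3 − E + (8 + x) = 2.
Multiply by 6: 2·(2E) − 3·(2E) + 6·(8 + x) = 12, i.e. 48 + 6x − (24 + 8x) = 12.
Collecting terms: −2x + 24 = 12, so −2x = −12, so x = 6.
Then 2E = 24 + 8·6 = 72, so E = 36, V = 2E/3 = 24, F = 8 + 6 = 14.

6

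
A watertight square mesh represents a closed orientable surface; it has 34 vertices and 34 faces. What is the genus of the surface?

1

Every face is a square, so 2E = 4·34 = 136, giving E = 68.
χ = V − E + F = 34 − 68 + 34 = 0.
For a closed orientable surface χ = 2 − 2g, so g = (2 − (0))/2 = 1.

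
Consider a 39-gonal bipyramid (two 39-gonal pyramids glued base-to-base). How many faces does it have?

A bipyramid over an n-gon has 2n triangular faces and n + 2 vertices: V = 39 + 2 = 41, E = 3·39 = 117, F = 2·39 = 78.

78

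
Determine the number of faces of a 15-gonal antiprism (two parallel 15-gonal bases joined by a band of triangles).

An antiprism on an n-gon has two n-gon caps and 2n triangles: V = 2·15 = 30, E = 4·15 = 60, F = 2·15 + 2 = 32.

32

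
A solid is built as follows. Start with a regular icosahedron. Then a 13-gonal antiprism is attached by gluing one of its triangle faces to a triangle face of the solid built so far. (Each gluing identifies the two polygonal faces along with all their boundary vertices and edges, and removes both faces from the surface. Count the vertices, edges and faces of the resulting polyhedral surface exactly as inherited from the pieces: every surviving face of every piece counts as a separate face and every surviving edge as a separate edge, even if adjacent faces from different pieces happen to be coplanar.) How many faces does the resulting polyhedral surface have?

46

A regular icosahedron: V=12, E=30, F=20.
Attach a 13-gonal antiprism (V=26, E=52, F=28) along a 3-gon: merge 3 vertices and 3 edges, delete both glued faces → V=35, E=79, F=46.
Check: V − E + F = 35 − 79 + 46 = 2.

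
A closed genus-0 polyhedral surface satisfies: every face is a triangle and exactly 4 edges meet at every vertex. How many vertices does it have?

Each face has 3 edges and each edge borders two faces, so 2E = 3F.
Each vertex has degree 4, so 4V = 2E and hence V = 3F/4.
Euler: V − E + F = 2 ⇒ (3F/4) − (3F/2) + F = 2.
Multiply by 8: (6 − 12 + 8)F = 16, i.e. 2F = 16.
So F = 8, E = 3·8/2 = 12, V = 3·8/4 = 6.

6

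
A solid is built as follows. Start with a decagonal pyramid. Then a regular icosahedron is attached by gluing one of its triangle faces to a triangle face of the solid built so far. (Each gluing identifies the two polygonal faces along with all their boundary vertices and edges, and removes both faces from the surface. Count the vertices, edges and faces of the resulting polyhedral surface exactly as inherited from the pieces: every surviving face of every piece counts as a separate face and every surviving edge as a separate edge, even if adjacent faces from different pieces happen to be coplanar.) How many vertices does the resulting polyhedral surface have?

A decagonal pyramid: V=11, E=20, F=11.
Attach a regular icosahedron (V=12, E=30, F=20) along a 3-gon: merge 3 vertices and 3 edges, delete both glued faces → V=20, E=47, F=29.
Check: V − E + F = 20 − 47 + 29 = 2.

20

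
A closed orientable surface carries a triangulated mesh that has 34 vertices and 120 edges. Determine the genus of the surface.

Every face is a triangle and each edge borders two faces, so 3F = 2·120, giving F = 80.
χ = V − E + F = 34 − 120 + 80 = -6.
For a closed orientable surface χ = 2 − 2g, so g = (2 − (-6))/2 = 4.

4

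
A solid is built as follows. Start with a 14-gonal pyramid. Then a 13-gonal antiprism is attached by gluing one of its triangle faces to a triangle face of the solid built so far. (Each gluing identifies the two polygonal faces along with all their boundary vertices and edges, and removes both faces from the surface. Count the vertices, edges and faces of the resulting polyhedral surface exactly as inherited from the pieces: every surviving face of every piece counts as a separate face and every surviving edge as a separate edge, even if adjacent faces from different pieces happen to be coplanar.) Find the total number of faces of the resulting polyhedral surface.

A 14-gonal pyramid: V=15, E=28, F=15.
Attach a 13-gonal antiprism (V=26, E=52, F=28) along a 3-gon: merge 3 vertices and 3 edges, delete both glued faces → V=38, E=77, F=41.
Check: V − E + F = 38 − 77 + 41 = 2.

41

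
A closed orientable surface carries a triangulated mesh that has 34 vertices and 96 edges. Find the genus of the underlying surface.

Every face is a triangle and each edge borders two faces, so 3F = 2·96, giving F = 64.
χ = V − E + F = 34 − 96 + 64 = 2.
For a closed orientable surface χ = 2 − 2g, so g = (2 − (2))/2 = 0.

0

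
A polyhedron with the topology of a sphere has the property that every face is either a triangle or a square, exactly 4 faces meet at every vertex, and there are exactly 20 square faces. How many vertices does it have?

26

Let x be the number of triangles; then F = 20 + x.
Edge–face incidences: 2E = 4·20 + 3·x = 80 + 3x.
Every vertex has degree 4, so 4V = 2E.
Euler: V − E + F = 2 ⇒ (2E)/4 − E + (20 + x) = 2.
Multiply by 8: 2·(2E) − 4·(2E) + 8·(20 + x) = 16, i.e. 160 + 8x − 2·(80 + 3x) = 16.
Collecting terms: 2x = 16, so x = 8.
Then 2E = 80 + 3·8 = 104, so E = 52, V = 2E/4 = 26, F = 20 + 8 = 28.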